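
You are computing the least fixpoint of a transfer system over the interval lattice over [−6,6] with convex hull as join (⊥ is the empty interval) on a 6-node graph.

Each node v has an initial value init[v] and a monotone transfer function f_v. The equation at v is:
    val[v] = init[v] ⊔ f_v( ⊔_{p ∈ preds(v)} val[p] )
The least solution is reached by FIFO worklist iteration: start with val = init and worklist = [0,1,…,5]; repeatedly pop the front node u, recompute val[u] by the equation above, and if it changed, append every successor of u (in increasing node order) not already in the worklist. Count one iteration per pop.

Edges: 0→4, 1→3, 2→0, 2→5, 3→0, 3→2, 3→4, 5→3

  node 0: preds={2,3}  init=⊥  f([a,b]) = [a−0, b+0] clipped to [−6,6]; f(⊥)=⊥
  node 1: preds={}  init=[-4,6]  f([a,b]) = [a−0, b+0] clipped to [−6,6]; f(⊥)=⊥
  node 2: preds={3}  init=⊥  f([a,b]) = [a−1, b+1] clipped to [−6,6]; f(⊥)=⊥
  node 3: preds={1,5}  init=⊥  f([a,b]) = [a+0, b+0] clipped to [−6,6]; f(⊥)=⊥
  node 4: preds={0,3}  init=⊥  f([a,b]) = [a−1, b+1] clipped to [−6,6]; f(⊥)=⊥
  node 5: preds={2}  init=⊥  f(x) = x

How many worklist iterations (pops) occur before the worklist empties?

23

Trace (23 dequeues):
  [1] u=0 | in ⊥ | out ⊥ | ==
  [2] u=1 | in ⊥ | out [-4,6] | ==
  [3] u=2 | in ⊥ | out ⊥ | ==
  [4] u=3 | in [-4,6] | out [-4,6] | prev ⊥ | push {0,2}
  [5] u=4 | in [-4,6] | out [-5,6] | prev ⊥ | push {}
  [6] u=5 | in ⊥ | out ⊥ | ==
  [7] u=0 | in [-4,6] | out [-4,6] | prev ⊥ | push {4}
  [8] u=2 | in [-4,6] | out [-5,6] | prev ⊥ | push {0,5}
  [9] u=4 | in [-4,6] | out [-5,6] | ==
  [10] u=0 | in [-5,6] | out [-5,6] | prev [-4,6] | push {4}
  [11] u=5 | in [-5,6] | out [-5,6] | prev ⊥ | push {3}
  [12] u=4 | in [-5,6] | out [-6,6] | prev [-5,6] | push {}
  [13] u=3 | in [-5,6] | out [-5,6] | prev [-4,6] | push {0,2,4}
  [14] u=0 | in [-5,6] | out [-5,6] | ==
  [15] u=2 | in [-5,6] | out [-6,6] | prev [-5,6] | push {0,5}
  [16] u=4 | in [-5,6] | out [-6,6] | ==
  [17] u=0 | in [-6,6] | out [-6,6] | prev [-5,6] | push {4}
  [18] u=5 | in [-6,6] | out [-6,6] | prev [-5,6] | push {3}
  [19] u=4 | in [-6,6] | out [-6,6] | ==
  [20] u=3 | in [-6,6] | out [-6,6] | prev [-5,6] | push {0,2,4}
  [21] u=0 | in [-6,6] | out [-6,6] | ==
  [22] u=2 | in [-6,6] | out [-6,6] | ==
  [23] u=4 | in [-6,6] | out [-6,6] | ==

Converged values:
  [0] [-6,6]
  [1] [-4,6]
  [2] [-6,6]
  [3] [-6,6]
  [4] [-6,6]
  [5] [-6,6]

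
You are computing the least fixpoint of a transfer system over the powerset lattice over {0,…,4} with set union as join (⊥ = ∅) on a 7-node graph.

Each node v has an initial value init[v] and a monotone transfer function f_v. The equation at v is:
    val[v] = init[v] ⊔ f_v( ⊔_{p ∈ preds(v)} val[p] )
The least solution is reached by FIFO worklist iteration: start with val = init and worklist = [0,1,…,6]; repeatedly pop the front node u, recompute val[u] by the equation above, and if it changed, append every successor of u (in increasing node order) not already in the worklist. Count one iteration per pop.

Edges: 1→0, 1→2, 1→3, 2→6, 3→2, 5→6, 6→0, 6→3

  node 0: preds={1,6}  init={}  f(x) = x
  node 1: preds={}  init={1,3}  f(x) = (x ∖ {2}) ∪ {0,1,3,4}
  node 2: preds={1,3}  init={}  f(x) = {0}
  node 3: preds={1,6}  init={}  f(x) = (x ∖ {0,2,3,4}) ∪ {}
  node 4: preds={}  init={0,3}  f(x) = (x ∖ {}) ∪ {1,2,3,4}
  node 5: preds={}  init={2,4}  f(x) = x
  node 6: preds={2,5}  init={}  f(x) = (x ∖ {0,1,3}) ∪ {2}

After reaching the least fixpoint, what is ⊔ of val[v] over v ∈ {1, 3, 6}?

Iteration log — 10 steps:
  step 1. node 0  ⊔preds={1,3}  new={1,3}  old={}  +wl: 
  step 2. node 1  ⊔preds={}  new={0,1,3,4}  old={1,3}  +wl: 0
  step 3. node 2  ⊔preds={0,1,3,4}  new={0}  old={}  +wl: 
  step 4. node 3  ⊔preds={0,1,3,4}  new={1}  old={}  +wl: 2
  step 5. node 4  ⊔preds={}  new={0,1,2,3,4}  old={0,3}  +wl: 
  step 6. node 5  ⊔preds={}  new={2,4}  stable
  step 7. node 6  ⊔preds={0,2,4}  new={2,4}  old={}  +wl: 3
  step 8. node 0  ⊔preds={0,1,2,3,4}  new={0,1,2,3,4}  old={1,3}  +wl: 
  step 9. node 2  ⊔preds={0,1,3,4}  new={0}  stable
  step 10. node 3  ⊔preds={0,1,2,3,4}  new={1}  stable

Least fixpoint reached:
  node 0: {0,1,2,3,4}
  node 1: {0,1,3,4}
  node 2: {0}
  node 3: {1}
  node 4: {0,1,2,3,4}
  node 5: {2,4}
  node 6: {2,4}

{0,1,2,3,4}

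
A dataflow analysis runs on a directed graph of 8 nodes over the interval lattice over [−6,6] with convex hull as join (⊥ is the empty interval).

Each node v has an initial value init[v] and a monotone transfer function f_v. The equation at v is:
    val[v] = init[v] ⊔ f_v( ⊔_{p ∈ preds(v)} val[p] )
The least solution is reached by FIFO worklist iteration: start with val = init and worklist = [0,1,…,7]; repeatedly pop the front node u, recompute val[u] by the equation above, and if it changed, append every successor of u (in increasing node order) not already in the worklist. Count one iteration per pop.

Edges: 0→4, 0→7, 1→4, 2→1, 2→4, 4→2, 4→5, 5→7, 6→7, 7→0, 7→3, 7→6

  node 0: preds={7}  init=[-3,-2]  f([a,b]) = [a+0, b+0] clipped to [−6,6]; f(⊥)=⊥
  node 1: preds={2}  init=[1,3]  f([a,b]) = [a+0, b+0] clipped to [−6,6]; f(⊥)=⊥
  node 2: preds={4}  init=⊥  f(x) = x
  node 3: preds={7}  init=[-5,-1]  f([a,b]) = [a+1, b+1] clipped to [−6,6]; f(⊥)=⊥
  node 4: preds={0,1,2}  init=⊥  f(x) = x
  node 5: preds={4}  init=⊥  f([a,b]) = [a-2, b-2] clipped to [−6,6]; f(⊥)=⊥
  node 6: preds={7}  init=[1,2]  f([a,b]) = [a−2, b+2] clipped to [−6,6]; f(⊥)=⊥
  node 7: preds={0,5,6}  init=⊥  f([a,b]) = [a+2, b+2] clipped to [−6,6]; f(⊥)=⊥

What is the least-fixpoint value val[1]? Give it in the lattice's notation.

[-3,6]

Worklist (28 pops):
  #1 pop 0: in=⊥ → [-3,-2] (no change)
  #2 pop 1: in=⊥ → [1,3] (no change)
  #3 pop 2: in=⊥ → ⊥ (no change)
  #4 pop 3: in=⊥ → [-5,-1] (no change)
  #5 pop 4: in=[-3,3] → [-3,3] (was ⊥); enqueue [2]
  #6 pop 5: in=[-3,3] → [-5,1] (was ⊥); enqueue []
  #7 pop 6: in=⊥ → [1,2] (no change)
  #8 pop 7: in=[-5,2] → [-3,4] (was ⊥); enqueue [0,3,6]
  #9 pop 2: in=[-3,3] → [-3,3] (was ⊥); enqueue [1,4]
  #10 pop 0: in=[-3,4] → [-3,4] (was [-3,-2]); enqueue [7]
  #11 pop 3: in=[-3,4] → [-5,5] (was [-5,-1]); enqueue []
  #12 pop 6: in=[-3,4] → [-5,6] (was [1,2]); enqueue []
  #13 pop 1: in=[-3,3] → [-3,3] (was [1,3]); enqueue []
  #14 pop 4: in=[-3,4] → [-3,4] (was [-3,3]); enqueue [2,5]
  #15 pop 7: in=[-5,6] → [-3,6] (was [-3,4]); enqueue [0,3,6]
  #16 pop 2: in=[-3,4] → [-3,4] (was [-3,3]); enqueue [1,4]
  #17 pop 5: in=[-3,4] → [-5,2] (was [-5,1]); enqueue [7]
  #18 pop 0: in=[-3,6] → [-3,6] (was [-3,4]); enqueue []
  #19 pop 3: in=[-3,6] → [-5,6] (was [-5,5]); enqueue []
  #20 pop 6: in=[-3,6] → [-5,6] (no change)
  #21 pop 1: in=[-3,4] → [-3,4] (was [-3,3]); enqueue []
  #22 pop 4: in=[-3,6] → [-3,6] (was [-3,4]); enqueue [2,5]
  #23 pop 7: in=[-5,6] → [-3,6] (no change)
  #24 pop 2: in=[-3,6] → [-3,6] (was [-3,4]); enqueue [1,4]
  #25 pop 5: in=[-3,6] → [-5,4] (was [-5,2]); enqueue [7]
  #26 pop 1: in=[-3,6] → [-3,6] (was [-3,4]); enqueue []
  #27 pop 4: in=[-3,6] → [-3,6] (no change)
  #28 pop 7: in=[-5,6] → [-3,6] (no change)

Fixpoint:
  val[0] = [-3,6]
  val[1] = [-3,6]
  val[2] = [-3,6]
  val[3] = [-5,6]
  val[4] = [-3,6]
  val[5] = [-5,4]
  val[6] = [-5,6]
  val[7] = [-3,6]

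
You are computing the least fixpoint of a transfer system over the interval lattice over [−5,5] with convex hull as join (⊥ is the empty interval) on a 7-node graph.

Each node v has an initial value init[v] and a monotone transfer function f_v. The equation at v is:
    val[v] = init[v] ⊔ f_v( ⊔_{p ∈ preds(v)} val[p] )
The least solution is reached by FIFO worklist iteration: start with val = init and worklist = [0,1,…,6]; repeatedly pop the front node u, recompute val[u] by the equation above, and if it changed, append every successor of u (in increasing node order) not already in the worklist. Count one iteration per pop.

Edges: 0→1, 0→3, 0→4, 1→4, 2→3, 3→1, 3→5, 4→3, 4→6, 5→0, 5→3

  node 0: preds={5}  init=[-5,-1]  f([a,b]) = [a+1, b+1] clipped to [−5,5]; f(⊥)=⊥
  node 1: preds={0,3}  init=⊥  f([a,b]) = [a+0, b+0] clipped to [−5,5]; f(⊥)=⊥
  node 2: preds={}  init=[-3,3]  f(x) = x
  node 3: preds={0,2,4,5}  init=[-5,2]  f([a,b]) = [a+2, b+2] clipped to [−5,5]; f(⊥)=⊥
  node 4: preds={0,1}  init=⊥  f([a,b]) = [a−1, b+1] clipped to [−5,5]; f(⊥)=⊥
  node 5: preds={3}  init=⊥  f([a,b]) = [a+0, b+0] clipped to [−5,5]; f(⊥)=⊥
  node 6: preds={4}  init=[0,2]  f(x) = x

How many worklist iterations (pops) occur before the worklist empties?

Worklist (14 pops):
  #1 pop 0: in=⊥ → [-5,-1] (no change)
  #2 pop 1: in=[-5,2] → [-5,2] (was ⊥); enqueue []
  #3 pop 2: in=⊥ → [-3,3] (no change)
  #4 pop 3: in=[-5,3] → [-5,5] (was [-5,2]); enqueue [1]
  #5 pop 4: in=[-5,2] → [-5,3] (was ⊥); enqueue [3]
  #6 pop 5: in=[-5,5] → [-5,5] (was ⊥); enqueue [0]
  #7 pop 6: in=[-5,3] → [-5,3] (was [0,2]); enqueue []
  #8 pop 1: in=[-5,5] → [-5,5] (was [-5,2]); enqueue [4]
  #9 pop 3: in=[-5,5] → [-5,5] (no change)
  #10 pop 0: in=[-5,5] → [-5,5] (was [-5,-1]); enqueue [1,3]
  #11 pop 4: in=[-5,5] → [-5,5] (was [-5,3]); enqueue [6]
  #12 pop 1: in=[-5,5] → [-5,5] (no change)
  #13 pop 3: in=[-5,5] → [-5,5] (no change)
  #14 pop 6: in=[-5,5] → [-5,5] (was [-5,3]); enqueue []

Fixpoint:
  val[0] = [-5,5]
  val[1] = [-5,5]
  val[2] = [-3,3]
  val[3] = [-5,5]
  val[4] = [-5,5]
  val[5] = [-5,5]
  val[6] = [-5,5]

14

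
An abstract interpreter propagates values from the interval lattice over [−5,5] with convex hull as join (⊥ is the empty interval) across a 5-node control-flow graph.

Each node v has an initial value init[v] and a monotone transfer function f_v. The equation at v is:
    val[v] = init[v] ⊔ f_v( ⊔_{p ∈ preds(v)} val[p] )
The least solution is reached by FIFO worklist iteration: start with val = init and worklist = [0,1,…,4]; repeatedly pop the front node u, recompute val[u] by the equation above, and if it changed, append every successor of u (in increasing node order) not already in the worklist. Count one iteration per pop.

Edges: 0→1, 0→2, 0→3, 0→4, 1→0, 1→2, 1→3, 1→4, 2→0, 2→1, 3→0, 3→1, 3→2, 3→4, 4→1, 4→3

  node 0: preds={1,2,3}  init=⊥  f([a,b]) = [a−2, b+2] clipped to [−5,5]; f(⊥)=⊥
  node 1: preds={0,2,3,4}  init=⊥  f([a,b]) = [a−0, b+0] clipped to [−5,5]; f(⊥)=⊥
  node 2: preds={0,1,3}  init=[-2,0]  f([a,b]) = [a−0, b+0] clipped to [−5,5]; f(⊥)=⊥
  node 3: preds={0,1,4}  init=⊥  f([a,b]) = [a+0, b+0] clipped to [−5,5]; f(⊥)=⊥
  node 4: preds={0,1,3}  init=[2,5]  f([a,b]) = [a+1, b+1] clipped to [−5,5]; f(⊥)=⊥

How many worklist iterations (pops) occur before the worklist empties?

Iteration log — 14 steps:
  step 1. node 0  ⊔preds=[-2,0]  new=[-4,2]  old=⊥  +wl: 
  step 2. node 1  ⊔preds=[-4,5]  new=[-4,5]  old=⊥  +wl: 0
  step 3. node 2  ⊔preds=[-4,5]  new=[-4,5]  old=[-2,0]  +wl: 1
  step 4. node 3  ⊔preds=[-4,5]  new=[-4,5]  old=⊥  +wl: 2
  step 5. node 4  ⊔preds=[-4,5]  new=[-3,5]  old=[2,5]  +wl: 3
  step 6. node 0  ⊔preds=[-4,5]  new=[-5,5]  old=[-4,2]  +wl: 4
  step 7. node 1  ⊔preds=[-5,5]  new=[-5,5]  old=[-4,5]  +wl: 0
  step 8. node 2  ⊔preds=[-5,5]  new=[-5,5]  old=[-4,5]  +wl: 1
  step 9. node 3  ⊔preds=[-5,5]  new=[-5,5]  old=[-4,5]  +wl: 2
  step 10. node 4  ⊔preds=[-5,5]  new=[-4,5]  old=[-3,5]  +wl: 3
  step 11. node 0  ⊔preds=[-5,5]  new=[-5,5]  stable
  step 12. node 1  ⊔preds=[-5,5]  new=[-5,5]  stable
  step 13. node 2  ⊔preds=[-5,5]  new=[-5,5]  stable
  step 14. node 3  ⊔preds=[-5,5]  new=[-5,5]  stable

Least fixpoint reached:
  node 0: [-5,5]
  node 1: [-5,5]
  node 2: [-5,5]
  node 3: [-5,5]
  node 4: [-4,5]

14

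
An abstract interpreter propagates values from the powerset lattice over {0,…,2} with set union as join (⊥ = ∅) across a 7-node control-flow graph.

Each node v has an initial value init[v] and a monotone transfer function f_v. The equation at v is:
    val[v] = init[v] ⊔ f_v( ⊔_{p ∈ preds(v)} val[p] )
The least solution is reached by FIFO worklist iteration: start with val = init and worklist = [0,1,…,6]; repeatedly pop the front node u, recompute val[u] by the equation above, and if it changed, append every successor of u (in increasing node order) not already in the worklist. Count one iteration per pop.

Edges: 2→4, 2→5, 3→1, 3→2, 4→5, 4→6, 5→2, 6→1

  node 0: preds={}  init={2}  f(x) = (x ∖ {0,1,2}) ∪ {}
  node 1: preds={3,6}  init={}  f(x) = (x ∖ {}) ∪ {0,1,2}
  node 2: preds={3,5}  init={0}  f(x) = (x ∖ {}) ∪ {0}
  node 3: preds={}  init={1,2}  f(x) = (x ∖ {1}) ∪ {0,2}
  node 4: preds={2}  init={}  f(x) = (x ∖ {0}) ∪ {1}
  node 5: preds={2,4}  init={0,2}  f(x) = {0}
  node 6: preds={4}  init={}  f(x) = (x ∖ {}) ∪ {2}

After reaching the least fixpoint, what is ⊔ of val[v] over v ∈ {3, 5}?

{0,1,2}

Trace (9 dequeues):
  [1] u=0 | in {} | out {2} | ==
  [2] u=1 | in {1,2} | out {0,1,2} | prev {} | push {}
  [3] u=2 | in {0,1,2} | out {0,1,2} | prev {0} | push {}
  [4] u=3 | in {} | out {0,1,2} | prev {1,2} | push {1,2}
  [5] u=4 | in {0,1,2} | out {1,2} | prev {} | push {}
  [6] u=5 | in {0,1,2} | out {0,2} | ==
  [7] u=6 | in {1,2} | out {1,2} | prev {} | push {}
  [8] u=1 | in {0,1,2} | out {0,1,2} | ==
  [9] u=2 | in {0,1,2} | out {0,1,2} | ==

Converged values:
  [0] {2}
  [1] {0,1,2}
  [2] {0,1,2}
  [3] {0,1,2}
  [4] {1,2}
  [5] {0,2}
  [6] {1,2}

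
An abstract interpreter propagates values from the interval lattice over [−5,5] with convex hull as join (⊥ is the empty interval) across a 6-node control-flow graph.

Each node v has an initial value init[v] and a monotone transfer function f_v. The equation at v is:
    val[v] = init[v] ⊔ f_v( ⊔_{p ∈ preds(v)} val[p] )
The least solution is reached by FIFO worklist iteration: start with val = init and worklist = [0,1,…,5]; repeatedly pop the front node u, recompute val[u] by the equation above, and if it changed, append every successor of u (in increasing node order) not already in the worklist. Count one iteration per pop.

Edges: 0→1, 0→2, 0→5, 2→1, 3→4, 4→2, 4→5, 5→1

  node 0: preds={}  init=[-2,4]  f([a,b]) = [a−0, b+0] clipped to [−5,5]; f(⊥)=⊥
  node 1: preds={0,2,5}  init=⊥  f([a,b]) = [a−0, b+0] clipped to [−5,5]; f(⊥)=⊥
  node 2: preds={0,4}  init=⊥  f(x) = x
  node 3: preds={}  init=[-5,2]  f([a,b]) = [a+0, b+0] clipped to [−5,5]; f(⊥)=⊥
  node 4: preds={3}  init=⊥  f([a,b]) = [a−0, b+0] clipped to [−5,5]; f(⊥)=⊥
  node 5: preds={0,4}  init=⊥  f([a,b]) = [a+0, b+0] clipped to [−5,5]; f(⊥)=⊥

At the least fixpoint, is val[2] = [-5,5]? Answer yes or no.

no

Worklist (9 pops):
  #1 pop 0: in=⊥ → [-2,4] (no change)
  #2 pop 1: in=[-2,4] → [-2,4] (was ⊥); enqueue []
  #3 pop 2: in=[-2,4] → [-2,4] (was ⊥); enqueue [1]
  #4 pop 3: in=⊥ → [-5,2] (no change)
  #5 pop 4: in=[-5,2] → [-5,2] (was ⊥); enqueue [2]
  #6 pop 5: in=[-5,4] → [-5,4] (was ⊥); enqueue []
  #7 pop 1: in=[-5,4] → [-5,4] (was [-2,4]); enqueue []
  #8 pop 2: in=[-5,4] → [-5,4] (was [-2,4]); enqueue [1]
  #9 pop 1: in=[-5,4] → [-5,4] (no change)

Fixpoint:
  val[0] = [-2,4]
  val[1] = [-5,4]
  val[2] = [-5,4]
  val[3] = [-5,2]
  val[4] = [-5,2]
  val[5] = [-5,4]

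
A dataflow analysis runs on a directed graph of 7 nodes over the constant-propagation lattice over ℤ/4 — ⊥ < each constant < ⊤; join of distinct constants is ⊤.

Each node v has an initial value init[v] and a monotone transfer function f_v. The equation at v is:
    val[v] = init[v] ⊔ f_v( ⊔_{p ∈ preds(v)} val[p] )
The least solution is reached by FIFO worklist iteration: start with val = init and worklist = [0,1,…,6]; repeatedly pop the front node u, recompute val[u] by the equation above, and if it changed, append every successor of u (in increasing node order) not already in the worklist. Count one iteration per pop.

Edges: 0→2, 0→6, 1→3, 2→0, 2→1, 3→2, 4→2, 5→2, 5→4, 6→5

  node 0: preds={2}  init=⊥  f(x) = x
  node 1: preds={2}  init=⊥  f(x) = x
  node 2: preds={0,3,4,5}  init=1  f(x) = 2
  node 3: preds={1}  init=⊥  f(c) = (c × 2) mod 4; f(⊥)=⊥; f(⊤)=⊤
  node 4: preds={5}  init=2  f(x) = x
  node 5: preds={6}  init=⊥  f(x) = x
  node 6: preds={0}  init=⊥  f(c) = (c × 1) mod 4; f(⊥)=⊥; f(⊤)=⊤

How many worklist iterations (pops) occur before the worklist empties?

Trace (18 dequeues):
  [1] u=0 | in 1 | out 1 | prev ⊥ | push {}
  [2] u=1 | in 1 | out 1 | prev ⊥ | push {}
  [3] u=2 | in ⊤ | out ⊤ | prev 1 | push {0,1}
  [4] u=3 | in 1 | out 2 | prev ⊥ | push {2}
  [5] u=4 | in ⊥ | out 2 | ==
  [6] u=5 | in ⊥ | out ⊥ | ==
  [7] u=6 | in 1 | out 1 | prev ⊥ | push {5}
  [8] u=0 | in ⊤ | out ⊤ | prev 1 | push {6}
  [9] u=1 | in ⊤ | out ⊤ | prev 1 | push {3}
  [10] u=2 | in ⊤ | out ⊤ | ==
  [11] u=5 | in 1 | out 1 | prev ⊥ | push {2,4}
  [12] u=6 | in ⊤ | out ⊤ | prev 1 | push {5}
  [13] u=3 | in ⊤ | out ⊤ | prev 2 | push {}
  [14] u=2 | in ⊤ | out ⊤ | ==
  [15] u=4 | in 1 | out ⊤ | prev 2 | push {2}
  [16] u=5 | in ⊤ | out ⊤ | prev 1 | push {4}
  [17] u=2 | in ⊤ | out ⊤ | ==
  [18] u=4 | in ⊤ | out ⊤ | ==

Converged values:
  [0] ⊤
  [1] ⊤
  [2] ⊤
  [3] ⊤
  [4] ⊤
  [5] ⊤
  [6] ⊤

18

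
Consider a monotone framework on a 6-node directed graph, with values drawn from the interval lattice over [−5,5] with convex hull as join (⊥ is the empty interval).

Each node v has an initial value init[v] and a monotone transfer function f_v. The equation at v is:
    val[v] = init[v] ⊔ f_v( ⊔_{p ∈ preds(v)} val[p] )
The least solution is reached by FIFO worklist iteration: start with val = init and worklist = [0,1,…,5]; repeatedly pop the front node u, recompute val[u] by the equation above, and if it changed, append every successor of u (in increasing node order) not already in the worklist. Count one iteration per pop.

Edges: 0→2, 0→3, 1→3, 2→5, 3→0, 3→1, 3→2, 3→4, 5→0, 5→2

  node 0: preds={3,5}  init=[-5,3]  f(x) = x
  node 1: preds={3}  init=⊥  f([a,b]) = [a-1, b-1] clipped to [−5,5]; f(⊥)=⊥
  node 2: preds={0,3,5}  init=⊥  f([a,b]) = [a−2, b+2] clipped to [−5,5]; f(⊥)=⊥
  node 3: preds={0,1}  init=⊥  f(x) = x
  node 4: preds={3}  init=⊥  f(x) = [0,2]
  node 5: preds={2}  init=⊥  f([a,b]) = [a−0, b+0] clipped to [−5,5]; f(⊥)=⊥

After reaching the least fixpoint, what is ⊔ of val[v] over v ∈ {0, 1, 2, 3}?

Trace (15 dequeues):
  [1] u=0 | in ⊥ | out [-5,3] | ==
  [2] u=1 | in ⊥ | out ⊥ | ==
  [3] u=2 | in [-5,3] | out [-5,5] | prev ⊥ | push {}
  [4] u=3 | in [-5,3] | out [-5,3] | prev ⊥ | push {0,1,2}
  [5] u=4 | in [-5,3] | out [0,2] | prev ⊥ | push {}
  [6] u=5 | in [-5,5] | out [-5,5] | prev ⊥ | push {}
  [7] u=0 | in [-5,5] | out [-5,5] | prev [-5,3] | push {3}
  [8] u=1 | in [-5,3] | out [-5,2] | prev ⊥ | push {}
  [9] u=2 | in [-5,5] | out [-5,5] | ==
  [10] u=3 | in [-5,5] | out [-5,5] | prev [-5,3] | push {0,1,2,4}
  [11] u=0 | in [-5,5] | out [-5,5] | ==
  [12] u=1 | in [-5,5] | out [-5,4] | prev [-5,2] | push {3}
  [13] u=2 | in [-5,5] | out [-5,5] | ==
  [14] u=4 | in [-5,5] | out [0,2] | ==
  [15] u=3 | in [-5,5] | out [-5,5] | ==

Converged values:
  [0] [-5,5]
  [1] [-5,4]
  [2] [-5,5]
  [3] [-5,5]
  [4] [0,2]
  [5] [-5,5]

[-5,5]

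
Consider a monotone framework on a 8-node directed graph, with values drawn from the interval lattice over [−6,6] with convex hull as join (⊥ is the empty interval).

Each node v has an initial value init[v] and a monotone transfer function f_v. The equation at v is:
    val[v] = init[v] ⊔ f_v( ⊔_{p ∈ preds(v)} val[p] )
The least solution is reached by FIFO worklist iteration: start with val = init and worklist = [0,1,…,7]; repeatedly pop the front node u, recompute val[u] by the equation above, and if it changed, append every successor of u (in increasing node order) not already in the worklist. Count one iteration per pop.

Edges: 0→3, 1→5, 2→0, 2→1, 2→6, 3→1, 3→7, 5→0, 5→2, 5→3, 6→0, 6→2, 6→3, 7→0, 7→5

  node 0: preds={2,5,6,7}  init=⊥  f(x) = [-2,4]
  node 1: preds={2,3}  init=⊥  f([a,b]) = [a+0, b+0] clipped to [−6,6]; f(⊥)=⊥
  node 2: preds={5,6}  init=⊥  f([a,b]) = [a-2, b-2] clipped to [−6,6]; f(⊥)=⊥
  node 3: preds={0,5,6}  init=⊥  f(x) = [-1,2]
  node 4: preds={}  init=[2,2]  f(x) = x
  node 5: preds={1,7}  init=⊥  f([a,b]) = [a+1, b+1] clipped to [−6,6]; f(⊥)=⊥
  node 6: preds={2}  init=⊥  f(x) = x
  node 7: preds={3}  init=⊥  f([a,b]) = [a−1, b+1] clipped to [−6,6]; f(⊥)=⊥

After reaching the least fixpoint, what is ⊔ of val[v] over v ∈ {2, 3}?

Trace (35 dequeues):
  [1] u=0 | in ⊥ | out [-2,4] | prev ⊥ | push {}
  [2] u=1 | in ⊥ | out ⊥ | ==
  [3] u=2 | in ⊥ | out ⊥ | ==
  [4] u=3 | in [-2,4] | out [-1,2] | prev ⊥ | push {1}
  [5] u=4 | in ⊥ | out [2,2] | ==
  [6] u=5 | in ⊥ | out ⊥ | ==
  [7] u=6 | in ⊥ | out ⊥ | ==
  [8] u=7 | in [-1,2] | out [-2,3] | prev ⊥ | push {0,5}
  [9] u=1 | in [-1,2] | out [-1,2] | prev ⊥ | push {}
  [10] u=0 | in [-2,3] | out [-2,4] | ==
  [11] u=5 | in [-2,3] | out [-1,4] | prev ⊥ | push {0,2,3}
  [12] u=0 | in [-2,4] | out [-2,4] | ==
  [13] u=2 | in [-1,4] | out [-3,2] | prev ⊥ | push {0,1,6}
  [14] u=3 | in [-2,4] | out [-1,2] | ==
  [15] u=0 | in [-3,4] | out [-2,4] | ==
  [16] u=1 | in [-3,2] | out [-3,2] | prev [-1,2] | push {5}
  [17] u=6 | in [-3,2] | out [-3,2] | prev ⊥ | push {0,2,3}
  [18] u=5 | in [-3,3] | out [-2,4] | prev [-1,4] | push {}
  [19] u=0 | in [-3,4] | out [-2,4] | ==
  [20] u=2 | in [-3,4] | out [-5,2] | prev [-3,2] | push {0,1,6}
  [21] u=3 | in [-3,4] | out [-1,2] | ==
  [22] u=0 | in [-5,4] | out [-2,4] | ==
  [23] u=1 | in [-5,2] | out [-5,2] | prev [-3,2] | push {5}
  [24] u=6 | in [-5,2] | out [-5,2] | prev [-3,2] | push {0,2,3}
  [25] u=5 | in [-5,3] | out [-4,4] | prev [-2,4] | push {}
  [26] u=0 | in [-5,4] | out [-2,4] | ==
  [27] u=2 | in [-5,4] | out [-6,2] | prev [-5,2] | push {0,1,6}
  [28] u=3 | in [-5,4] | out [-1,2] | ==
  [29] u=0 | in [-6,4] | out [-2,4] | ==
  [30] u=1 | in [-6,2] | out [-6,2] | prev [-5,2] | push {5}
  [31] u=6 | in [-6,2] | out [-6,2] | prev [-5,2] | push {0,2,3}
  [32] u=5 | in [-6,3] | out [-5,4] | prev [-4,4] | push {}
  [33] u=0 | in [-6,4] | out [-2,4] | ==
  [34] u=2 | in [-6,4] | out [-6,2] | ==
  [35] u=3 | in [-6,4] | out [-1,2] | ==

Converged values:
  [0] [-2,4]
  [1] [-6,2]
  [2] [-6,2]
  [3] [-1,2]
  [4] [2,2]
  [5] [-5,4]
  [6] [-6,2]
  [7] [-2,3]

[-6,2]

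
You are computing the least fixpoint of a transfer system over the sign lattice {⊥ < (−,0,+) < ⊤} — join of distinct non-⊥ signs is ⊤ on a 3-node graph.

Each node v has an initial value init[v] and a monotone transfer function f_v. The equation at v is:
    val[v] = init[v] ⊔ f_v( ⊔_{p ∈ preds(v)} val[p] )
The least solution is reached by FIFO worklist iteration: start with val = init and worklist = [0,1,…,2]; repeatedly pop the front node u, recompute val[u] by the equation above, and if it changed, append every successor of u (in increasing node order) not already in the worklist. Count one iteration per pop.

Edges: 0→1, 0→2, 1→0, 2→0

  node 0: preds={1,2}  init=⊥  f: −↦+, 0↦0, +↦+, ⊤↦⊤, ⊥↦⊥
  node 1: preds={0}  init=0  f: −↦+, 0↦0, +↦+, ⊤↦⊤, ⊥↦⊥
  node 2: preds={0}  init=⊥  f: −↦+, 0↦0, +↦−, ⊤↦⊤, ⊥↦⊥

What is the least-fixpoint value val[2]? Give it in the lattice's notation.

0

Trace (4 dequeues):
  [1] u=0 | in 0 | out 0 | prev ⊥ | push {}
  [2] u=1 | in 0 | out 0 | ==
  [3] u=2 | in 0 | out 0 | prev ⊥ | push {0}
  [4] u=0 | in 0 | out 0 | ==

Converged values:
  [0] 0
  [1] 0
  [2] 0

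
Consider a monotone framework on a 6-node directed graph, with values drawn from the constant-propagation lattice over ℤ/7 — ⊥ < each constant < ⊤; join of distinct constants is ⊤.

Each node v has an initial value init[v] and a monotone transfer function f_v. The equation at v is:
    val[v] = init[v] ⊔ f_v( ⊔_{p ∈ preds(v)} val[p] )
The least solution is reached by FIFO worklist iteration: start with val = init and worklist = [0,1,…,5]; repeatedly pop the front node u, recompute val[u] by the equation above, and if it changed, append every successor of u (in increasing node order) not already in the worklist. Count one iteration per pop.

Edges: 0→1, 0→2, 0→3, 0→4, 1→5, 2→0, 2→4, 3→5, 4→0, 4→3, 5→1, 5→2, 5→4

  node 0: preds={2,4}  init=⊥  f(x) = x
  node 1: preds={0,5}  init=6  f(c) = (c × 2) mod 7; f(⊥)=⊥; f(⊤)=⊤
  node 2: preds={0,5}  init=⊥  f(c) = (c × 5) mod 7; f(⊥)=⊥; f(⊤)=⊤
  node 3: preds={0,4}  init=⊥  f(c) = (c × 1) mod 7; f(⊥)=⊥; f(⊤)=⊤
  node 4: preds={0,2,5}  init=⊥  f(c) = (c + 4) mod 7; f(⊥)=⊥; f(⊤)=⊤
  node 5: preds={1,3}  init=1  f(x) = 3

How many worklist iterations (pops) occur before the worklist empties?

13

Worklist (13 pops):
  #1 pop 0: in=⊥ → ⊥ (no change)
  #2 pop 1: in=1 → ⊤ (was 6); enqueue []
  #3 pop 2: in=1 → 5 (was ⊥); enqueue [0]
  #4 pop 3: in=⊥ → ⊥ (no change)
  #5 pop 4: in=⊤ → ⊤ (was ⊥); enqueue [3]
  #6 pop 5: in=⊤ → ⊤ (was 1); enqueue [1,2,4]
  #7 pop 0: in=⊤ → ⊤ (was ⊥); enqueue []
  #8 pop 3: in=⊤ → ⊤ (was ⊥); enqueue [5]
  #9 pop 1: in=⊤ → ⊤ (no change)
  #10 pop 2: in=⊤ → ⊤ (was 5); enqueue [0]
  #11 pop 4: in=⊤ → ⊤ (no change)
  #12 pop 5: in=⊤ → ⊤ (no change)
  #13 pop 0: in=⊤ → ⊤ (no change)

Fixpoint:
  val[0] = ⊤
  val[1] = ⊤
  val[2] = ⊤
  val[3] = ⊤
  val[4] = ⊤
  val[5] = ⊤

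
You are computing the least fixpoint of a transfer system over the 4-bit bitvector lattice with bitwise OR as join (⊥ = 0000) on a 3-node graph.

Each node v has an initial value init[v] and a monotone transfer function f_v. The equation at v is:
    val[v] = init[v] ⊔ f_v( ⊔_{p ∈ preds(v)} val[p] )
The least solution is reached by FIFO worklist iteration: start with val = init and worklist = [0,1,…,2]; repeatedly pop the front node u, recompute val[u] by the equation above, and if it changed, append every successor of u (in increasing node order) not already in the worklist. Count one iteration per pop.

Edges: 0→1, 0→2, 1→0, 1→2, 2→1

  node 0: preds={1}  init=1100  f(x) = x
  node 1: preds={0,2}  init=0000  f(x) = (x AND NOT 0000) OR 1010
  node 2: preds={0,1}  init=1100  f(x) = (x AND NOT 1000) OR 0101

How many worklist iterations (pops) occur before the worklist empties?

9

Worklist (9 pops):
  #1 pop 0: in=0000 → 1100 (no change)
  #2 pop 1: in=1100 → 1110 (was 0000); enqueue [0]
  #3 pop 2: in=1110 → 1111 (was 1100); enqueue [1]
  #4 pop 0: in=1110 → 1110 (was 1100); enqueue [2]
  #5 pop 1: in=1111 → 1111 (was 1110); enqueue [0]
  #6 pop 2: in=1111 → 1111 (no change)
  #7 pop 0: in=1111 → 1111 (was 1110); enqueue [1,2]
  #8 pop 1: in=1111 → 1111 (no change)
  #9 pop 2: in=1111 → 1111 (no change)

Fixpoint:
  val[0] = 1111
  val[1] = 1111
  val[2] = 1111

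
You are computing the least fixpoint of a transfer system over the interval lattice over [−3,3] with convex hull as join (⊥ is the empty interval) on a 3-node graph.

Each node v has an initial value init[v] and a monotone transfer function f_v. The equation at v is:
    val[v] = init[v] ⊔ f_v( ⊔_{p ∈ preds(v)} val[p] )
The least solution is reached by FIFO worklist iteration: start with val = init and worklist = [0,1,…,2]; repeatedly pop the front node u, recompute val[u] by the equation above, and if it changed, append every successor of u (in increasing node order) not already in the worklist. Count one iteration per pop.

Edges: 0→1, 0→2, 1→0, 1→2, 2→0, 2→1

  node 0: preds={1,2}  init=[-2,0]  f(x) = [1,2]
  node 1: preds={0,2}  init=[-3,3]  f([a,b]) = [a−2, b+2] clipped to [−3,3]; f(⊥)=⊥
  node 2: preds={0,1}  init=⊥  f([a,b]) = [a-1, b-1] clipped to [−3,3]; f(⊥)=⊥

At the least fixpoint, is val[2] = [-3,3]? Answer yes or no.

Trace (5 dequeues):
  [1] u=0 | in [-3,3] | out [-2,2] | prev [-2,0] | push {}
  [2] u=1 | in [-2,2] | out [-3,3] | ==
  [3] u=2 | in [-3,3] | out [-3,2] | prev ⊥ | push {0,1}
  [4] u=0 | in [-3,3] | out [-2,2] | ==
  [5] u=1 | in [-3,2] | out [-3,3] | ==

Converged values:
  [0] [-2,2]
  [1] [-3,3]
  [2] [-3,2]

no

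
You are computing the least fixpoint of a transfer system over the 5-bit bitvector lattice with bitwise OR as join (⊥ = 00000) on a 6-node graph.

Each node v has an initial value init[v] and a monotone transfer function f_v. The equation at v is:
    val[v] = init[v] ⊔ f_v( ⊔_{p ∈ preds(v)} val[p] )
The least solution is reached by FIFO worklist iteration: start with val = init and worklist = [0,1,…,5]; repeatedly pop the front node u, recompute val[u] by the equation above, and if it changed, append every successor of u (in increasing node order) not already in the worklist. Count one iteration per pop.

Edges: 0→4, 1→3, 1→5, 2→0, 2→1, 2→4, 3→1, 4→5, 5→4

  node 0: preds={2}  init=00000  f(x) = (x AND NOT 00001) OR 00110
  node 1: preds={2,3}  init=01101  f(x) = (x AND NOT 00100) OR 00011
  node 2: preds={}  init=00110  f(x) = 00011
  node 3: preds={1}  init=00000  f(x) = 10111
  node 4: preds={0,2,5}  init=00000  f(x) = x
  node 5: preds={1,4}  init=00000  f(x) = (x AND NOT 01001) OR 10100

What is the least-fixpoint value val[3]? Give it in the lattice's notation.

Worklist (11 pops):
  #1 pop 0: in=00110 → 00110 (was 00000); enqueue []
  #2 pop 1: in=00110 → 01111 (was 01101); enqueue []
  #3 pop 2: in=00000 → 00111 (was 00110); enqueue [0,1]
  #4 pop 3: in=01111 → 10111 (was 00000); enqueue []
  #5 pop 4: in=00111 → 00111 (was 00000); enqueue []
  #6 pop 5: in=01111 → 10110 (was 00000); enqueue [4]
  #7 pop 0: in=00111 → 00110 (no change)
  #8 pop 1: in=10111 → 11111 (was 01111); enqueue [3,5]
  #9 pop 4: in=10111 → 10111 (was 00111); enqueue []
  #10 pop 3: in=11111 → 10111 (no change)
  #11 pop 5: in=11111 → 10110 (no change)

Fixpoint:
  val[0] = 00110
  val[1] = 11111
  val[2] = 00111
  val[3] = 10111
  val[4] = 10111
  val[5] = 10110

10111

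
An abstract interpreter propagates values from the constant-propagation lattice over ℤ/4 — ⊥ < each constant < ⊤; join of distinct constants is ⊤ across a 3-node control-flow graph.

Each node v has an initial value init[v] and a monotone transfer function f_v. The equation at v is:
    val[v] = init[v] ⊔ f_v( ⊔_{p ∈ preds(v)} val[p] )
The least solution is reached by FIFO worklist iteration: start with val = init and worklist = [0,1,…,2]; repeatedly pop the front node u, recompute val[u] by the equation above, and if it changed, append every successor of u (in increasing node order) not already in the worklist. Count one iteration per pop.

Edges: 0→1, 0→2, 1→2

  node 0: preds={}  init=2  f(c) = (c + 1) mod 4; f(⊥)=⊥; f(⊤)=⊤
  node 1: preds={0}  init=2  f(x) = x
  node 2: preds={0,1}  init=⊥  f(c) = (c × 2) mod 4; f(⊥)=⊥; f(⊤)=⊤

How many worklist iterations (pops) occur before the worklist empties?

Worklist (3 pops):
  #1 pop 0: in=⊥ → 2 (no change)
  #2 pop 1: in=2 → 2 (no change)
  #3 pop 2: in=2 → 0 (was ⊥); enqueue []

Fixpoint:
  val[0] = 2
  val[1] = 2
  val[2] = 0

3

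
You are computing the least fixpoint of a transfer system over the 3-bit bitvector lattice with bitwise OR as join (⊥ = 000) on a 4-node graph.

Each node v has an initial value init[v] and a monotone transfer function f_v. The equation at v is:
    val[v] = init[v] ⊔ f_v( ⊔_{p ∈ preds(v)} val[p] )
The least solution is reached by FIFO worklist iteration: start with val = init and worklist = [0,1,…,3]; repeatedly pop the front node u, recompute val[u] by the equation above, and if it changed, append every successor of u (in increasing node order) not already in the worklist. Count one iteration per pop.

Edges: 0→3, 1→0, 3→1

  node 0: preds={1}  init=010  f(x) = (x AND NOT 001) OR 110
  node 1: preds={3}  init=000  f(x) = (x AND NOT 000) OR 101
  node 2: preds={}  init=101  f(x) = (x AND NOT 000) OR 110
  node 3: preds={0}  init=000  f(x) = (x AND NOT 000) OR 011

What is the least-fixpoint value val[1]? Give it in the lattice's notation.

111

Worklist (7 pops):
  #1 pop 0: in=000 → 110 (was 010); enqueue []
  #2 pop 1: in=000 → 101 (was 000); enqueue [0]
  #3 pop 2: in=000 → 111 (was 101); enqueue []
  #4 pop 3: in=110 → 111 (was 000); enqueue [1]
  #5 pop 0: in=101 → 110 (no change)
  #6 pop 1: in=111 → 111 (was 101); enqueue [0]
  #7 pop 0: in=111 → 110 (no change)

Fixpoint:
  val[0] = 110
  val[1] = 111
  val[2] = 111
  val[3] = 111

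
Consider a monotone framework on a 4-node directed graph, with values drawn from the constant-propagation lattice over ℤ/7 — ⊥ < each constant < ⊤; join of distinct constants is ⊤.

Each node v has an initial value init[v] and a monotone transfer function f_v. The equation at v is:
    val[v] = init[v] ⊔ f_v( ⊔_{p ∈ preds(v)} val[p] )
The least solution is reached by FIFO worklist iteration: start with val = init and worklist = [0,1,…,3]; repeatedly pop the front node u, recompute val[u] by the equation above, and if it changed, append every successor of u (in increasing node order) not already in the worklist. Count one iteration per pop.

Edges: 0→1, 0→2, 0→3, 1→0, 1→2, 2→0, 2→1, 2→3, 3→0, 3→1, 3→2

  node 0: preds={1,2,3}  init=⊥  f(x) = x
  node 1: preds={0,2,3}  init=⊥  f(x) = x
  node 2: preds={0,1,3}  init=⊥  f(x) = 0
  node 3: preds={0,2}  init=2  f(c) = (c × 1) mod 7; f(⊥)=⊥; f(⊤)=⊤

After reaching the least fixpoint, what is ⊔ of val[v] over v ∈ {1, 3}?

⊤

Iteration log — 9 steps:
  step 1. node 0  ⊔preds=2  new=2  old=⊥  +wl: 
  step 2. node 1  ⊔preds=2  new=2  old=⊥  +wl: 0
  step 3. node 2  ⊔preds=2  new=0  old=⊥  +wl: 1
  step 4. node 3  ⊔preds=⊤  new=⊤  old=2  +wl: 2
  step 5. node 0  ⊔preds=⊤  new=⊤  old=2  +wl: 3
  step 6. node 1  ⊔preds=⊤  new=⊤  old=2  +wl: 0
  step 7. node 2  ⊔preds=⊤  new=0  stable
  step 8. node 3  ⊔preds=⊤  new=⊤  stable
  step 9. node 0  ⊔preds=⊤  new=⊤  stable

Least fixpoint reached:
  node 0: ⊤
  node 1: ⊤
  node 2: 0
  node 3: ⊤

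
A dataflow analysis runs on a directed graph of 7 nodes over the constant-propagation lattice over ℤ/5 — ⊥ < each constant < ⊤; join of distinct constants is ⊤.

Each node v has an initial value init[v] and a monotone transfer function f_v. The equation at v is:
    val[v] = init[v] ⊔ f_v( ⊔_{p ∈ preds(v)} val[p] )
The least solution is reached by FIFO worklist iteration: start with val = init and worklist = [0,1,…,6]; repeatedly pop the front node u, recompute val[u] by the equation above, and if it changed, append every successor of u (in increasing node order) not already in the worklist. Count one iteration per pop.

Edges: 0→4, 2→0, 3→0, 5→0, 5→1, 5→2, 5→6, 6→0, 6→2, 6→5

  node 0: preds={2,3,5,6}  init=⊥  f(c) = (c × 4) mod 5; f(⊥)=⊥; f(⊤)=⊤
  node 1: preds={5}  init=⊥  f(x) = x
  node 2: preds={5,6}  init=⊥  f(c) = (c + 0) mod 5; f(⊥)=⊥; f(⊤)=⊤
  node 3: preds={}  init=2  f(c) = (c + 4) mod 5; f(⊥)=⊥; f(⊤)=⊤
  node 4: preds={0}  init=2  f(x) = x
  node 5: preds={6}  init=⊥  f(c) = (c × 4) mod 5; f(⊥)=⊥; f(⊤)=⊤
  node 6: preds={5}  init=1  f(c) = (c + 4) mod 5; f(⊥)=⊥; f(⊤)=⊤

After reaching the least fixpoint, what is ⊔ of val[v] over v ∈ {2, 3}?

⊤

Worklist (15 pops):
  #1 pop 0: in=⊤ → ⊤ (was ⊥); enqueue []
  #2 pop 1: in=⊥ → ⊥ (no change)
  #3 pop 2: in=1 → 1 (was ⊥); enqueue [0]
  #4 pop 3: in=⊥ → 2 (no change)
  #5 pop 4: in=⊤ → ⊤ (was 2); enqueue []
  #6 pop 5: in=1 → 4 (was ⊥); enqueue [1,2]
  #7 pop 6: in=4 → ⊤ (was 1); enqueue [5]
  #8 pop 0: in=⊤ → ⊤ (no change)
  #9 pop 1: in=4 → 4 (was ⊥); enqueue []
  #10 pop 2: in=⊤ → ⊤ (was 1); enqueue [0]
  #11 pop 5: in=⊤ → ⊤ (was 4); enqueue [1,2,6]
  #12 pop 0: in=⊤ → ⊤ (no change)
  #13 pop 1: in=⊤ → ⊤ (was 4); enqueue []
  #14 pop 2: in=⊤ → ⊤ (no change)
  #15 pop 6: in=⊤ → ⊤ (no change)

Fixpoint:
  val[0] = ⊤
  val[1] = ⊤
  val[2] = ⊤
  val[3] = 2
  val[4] = ⊤
  val[5] = ⊤
  val[6] = ⊤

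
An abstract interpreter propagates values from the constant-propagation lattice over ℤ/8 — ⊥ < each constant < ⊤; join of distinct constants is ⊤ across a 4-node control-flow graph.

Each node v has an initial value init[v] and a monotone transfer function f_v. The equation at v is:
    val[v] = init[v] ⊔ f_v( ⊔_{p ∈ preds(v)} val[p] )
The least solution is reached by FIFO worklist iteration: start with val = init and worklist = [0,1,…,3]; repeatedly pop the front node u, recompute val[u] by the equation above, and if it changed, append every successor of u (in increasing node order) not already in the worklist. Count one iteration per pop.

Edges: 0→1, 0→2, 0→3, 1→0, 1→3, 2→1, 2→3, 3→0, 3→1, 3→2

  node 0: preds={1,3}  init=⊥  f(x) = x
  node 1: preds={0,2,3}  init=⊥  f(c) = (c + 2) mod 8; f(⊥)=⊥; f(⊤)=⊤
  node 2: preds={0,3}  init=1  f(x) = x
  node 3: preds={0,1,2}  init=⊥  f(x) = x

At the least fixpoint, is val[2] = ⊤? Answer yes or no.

Worklist (10 pops):
  #1 pop 0: in=⊥ → ⊥ (no change)
  #2 pop 1: in=1 → 3 (was ⊥); enqueue [0]
  #3 pop 2: in=⊥ → 1 (no change)
  #4 pop 3: in=⊤ → ⊤ (was ⊥); enqueue [1,2]
  #5 pop 0: in=⊤ → ⊤ (was ⊥); enqueue [3]
  #6 pop 1: in=⊤ → ⊤ (was 3); enqueue [0]
  #7 pop 2: in=⊤ → ⊤ (was 1); enqueue [1]
  #8 pop 3: in=⊤ → ⊤ (no change)
  #9 pop 0: in=⊤ → ⊤ (no change)
  #10 pop 1: in=⊤ → ⊤ (no change)

Fixpoint:
  val[0] = ⊤
  val[1] = ⊤
  val[2] = ⊤
  val[3] = ⊤

yes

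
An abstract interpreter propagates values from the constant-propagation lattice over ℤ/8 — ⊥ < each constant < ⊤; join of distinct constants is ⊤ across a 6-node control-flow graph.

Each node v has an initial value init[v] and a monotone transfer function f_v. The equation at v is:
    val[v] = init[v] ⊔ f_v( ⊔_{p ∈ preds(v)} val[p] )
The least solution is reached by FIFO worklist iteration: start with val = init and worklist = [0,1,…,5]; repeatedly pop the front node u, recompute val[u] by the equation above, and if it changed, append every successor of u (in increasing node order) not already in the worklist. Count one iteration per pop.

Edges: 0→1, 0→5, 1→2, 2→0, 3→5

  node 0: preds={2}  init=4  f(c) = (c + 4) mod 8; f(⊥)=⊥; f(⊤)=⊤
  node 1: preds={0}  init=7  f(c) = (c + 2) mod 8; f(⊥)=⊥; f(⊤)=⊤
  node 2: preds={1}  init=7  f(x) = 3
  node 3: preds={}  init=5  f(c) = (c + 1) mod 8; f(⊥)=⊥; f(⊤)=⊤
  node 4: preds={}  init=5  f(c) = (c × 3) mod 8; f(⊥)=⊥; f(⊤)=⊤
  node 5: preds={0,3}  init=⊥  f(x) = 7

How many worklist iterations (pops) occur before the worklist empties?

7

Trace (7 dequeues):
  [1] u=0 | in 7 | out ⊤ | prev 4 | push {}
  [2] u=1 | in ⊤ | out ⊤ | prev 7 | push {}
  [3] u=2 | in ⊤ | out ⊤ | prev 7 | push {0}
  [4] u=3 | in ⊥ | out 5 | ==
  [5] u=4 | in ⊥ | out 5 | ==
  [6] u=5 | in ⊤ | out 7 | prev ⊥ | push {}
  [7] u=0 | in ⊤ | out ⊤ | ==

Converged values:
  [0] ⊤
  [1] ⊤
  [2] ⊤
  [3] 5
  [4] 5
  [5] 7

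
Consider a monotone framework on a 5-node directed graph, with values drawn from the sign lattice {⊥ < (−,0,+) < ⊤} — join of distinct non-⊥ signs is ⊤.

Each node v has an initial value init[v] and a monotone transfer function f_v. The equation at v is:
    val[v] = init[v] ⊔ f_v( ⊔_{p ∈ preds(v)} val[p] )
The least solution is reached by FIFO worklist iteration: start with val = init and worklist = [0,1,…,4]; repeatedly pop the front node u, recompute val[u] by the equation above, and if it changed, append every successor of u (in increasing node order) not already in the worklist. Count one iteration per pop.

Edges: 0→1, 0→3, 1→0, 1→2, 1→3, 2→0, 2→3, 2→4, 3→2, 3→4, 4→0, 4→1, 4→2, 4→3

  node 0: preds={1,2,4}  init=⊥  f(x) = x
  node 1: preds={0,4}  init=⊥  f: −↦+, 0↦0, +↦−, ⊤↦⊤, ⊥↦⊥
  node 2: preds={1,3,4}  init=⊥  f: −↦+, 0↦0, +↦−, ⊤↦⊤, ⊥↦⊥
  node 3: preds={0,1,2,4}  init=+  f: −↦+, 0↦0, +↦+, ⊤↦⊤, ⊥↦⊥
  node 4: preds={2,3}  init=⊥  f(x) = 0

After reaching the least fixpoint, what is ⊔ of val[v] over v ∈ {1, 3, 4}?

⊤

Worklist (12 pops):
  #1 pop 0: in=⊥ → ⊥ (no change)
  #2 pop 1: in=⊥ → ⊥ (no change)
  #3 pop 2: in=+ → − (was ⊥); enqueue [0]
  #4 pop 3: in=− → + (no change)
  #5 pop 4: in=⊤ → 0 (was ⊥); enqueue [1,2,3]
  #6 pop 0: in=⊤ → ⊤ (was ⊥); enqueue []
  #7 pop 1: in=⊤ → ⊤ (was ⊥); enqueue [0]
  #8 pop 2: in=⊤ → ⊤ (was −); enqueue [4]
  #9 pop 3: in=⊤ → ⊤ (was +); enqueue [2]
  #10 pop 0: in=⊤ → ⊤ (no change)
  #11 pop 4: in=⊤ → 0 (no change)
  #12 pop 2: in=⊤ → ⊤ (no change)

Fixpoint:
  val[0] = ⊤
  val[1] = ⊤
  val[2] = ⊤
  val[3] = ⊤
  val[4] = 0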